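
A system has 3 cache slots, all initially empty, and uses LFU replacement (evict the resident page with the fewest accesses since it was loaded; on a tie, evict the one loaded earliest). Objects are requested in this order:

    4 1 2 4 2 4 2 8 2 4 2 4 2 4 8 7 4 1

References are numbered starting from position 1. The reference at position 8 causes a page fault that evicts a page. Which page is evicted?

1

pos 1: 4: miss, frames {4}
pos 2: 1: miss, frames {4,1}
pos 3: 2: miss, frames {4,1,2}
pos 4: 4: hit
pos 5: 2: hit
pos 6: 4: hit
pos 7: 2: hit
pos 8: 8: miss, evict 1, frames {4,2,8}
At position 8, page 1 is evicted.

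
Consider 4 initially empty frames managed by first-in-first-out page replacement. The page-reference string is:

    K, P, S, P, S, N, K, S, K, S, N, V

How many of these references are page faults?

K: fault, frames (K)
P: fault, frames (K P)
S: fault, frames (K P S)
P: hit
S: hit
N: fault, frames (K P S N)
K: hit
S: hit
K: hit
S: hit
N: hit
V: fault, evict K, frames (P S N V)
Page faults: 5.

5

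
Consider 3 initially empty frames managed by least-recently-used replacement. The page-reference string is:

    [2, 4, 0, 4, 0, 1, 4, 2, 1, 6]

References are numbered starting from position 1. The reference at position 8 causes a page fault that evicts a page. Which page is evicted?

0

pos 1: 2 → miss, frames {2}
pos 2: 4 → miss, frames {2,4}
pos 3: 0 → miss, frames {2,4,0}
pos 4: 4 → hit
pos 5: 0 → hit
pos 6: 1 → miss, evict 2, frames {4,0,1}
pos 7: 4 → hit
pos 8: 2 → miss, evict 0, frames {1,4,2}
At position 8, page 0 is evicted.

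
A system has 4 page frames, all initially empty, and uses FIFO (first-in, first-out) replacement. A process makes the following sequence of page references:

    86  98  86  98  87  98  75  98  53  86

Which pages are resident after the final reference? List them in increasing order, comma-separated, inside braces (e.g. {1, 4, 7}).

86 → fault, frames [86]
98 → fault, frames [86, 98]
86 → hit
98 → hit
87 → fault, frames [86, 98, 87]
98 → hit
75 → fault, frames [86, 98, 87, 75]
98 → hit
53 → fault, evict 86, frames [98, 87, 75, 53]
86 → fault, evict 98, frames [87, 75, 53, 86]

{53, 75, 86, 87}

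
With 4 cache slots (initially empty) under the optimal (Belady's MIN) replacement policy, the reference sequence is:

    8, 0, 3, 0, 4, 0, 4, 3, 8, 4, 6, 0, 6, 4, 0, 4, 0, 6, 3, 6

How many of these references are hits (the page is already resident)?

15

8 → miss, frames [8]
0 → miss, frames [8, 0]
3 → miss, frames [8, 0, 3]
0 → hit
4 → miss, frames [8, 0, 3, 4]
0 → hit
4 → hit
3 → hit
8 → hit
4 → hit
6 → miss, evict 8, frames [0, 3, 4, 6]
0 → hit
6 → hit
4 → hit
0 → hit
4 → hit
0 → hit
6 → hit
3 → hit
6 → hit
Hits: 15.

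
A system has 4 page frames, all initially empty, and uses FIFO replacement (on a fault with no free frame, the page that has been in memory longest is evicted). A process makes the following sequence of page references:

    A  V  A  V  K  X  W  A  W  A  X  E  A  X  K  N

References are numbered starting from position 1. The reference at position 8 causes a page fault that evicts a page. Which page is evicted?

V

pos 1: A: miss, frames (A)
pos 2: V: miss, frames (A V)
pos 3: A: hit
pos 4: V: hit
pos 5: K: miss, frames (A V K)
pos 6: X: miss, frames (A V K X)
pos 7: W: miss, evict A, frames (V K X W)
pos 8: A: miss, evict V, frames (K X W A)
At position 8, page V is evicted.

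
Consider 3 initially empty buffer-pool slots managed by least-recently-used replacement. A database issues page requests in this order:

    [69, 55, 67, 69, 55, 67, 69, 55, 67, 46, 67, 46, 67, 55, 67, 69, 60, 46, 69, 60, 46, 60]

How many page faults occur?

7

69: fault, frames {69}
55: fault, frames {69,55}
67: fault, frames {69,55,67}
69: hit
55: hit
67: hit
69: hit
55: hit
67: hit
46: fault, evict 69, frames {55,67,46}
67: hit
46: hit
67: hit
55: hit
67: hit
69: fault, evict 46, frames {55,67,69}
60: fault, evict 55, frames {67,69,60}
46: fault, evict 67, frames {69,60,46}
69: hit
60: hit
46: hit
60: hit
Page faults: 7.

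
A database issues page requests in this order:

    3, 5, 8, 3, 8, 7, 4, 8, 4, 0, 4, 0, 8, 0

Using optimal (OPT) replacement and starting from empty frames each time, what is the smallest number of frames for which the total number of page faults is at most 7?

2

f=1: 14 faults
f=2: 7 faults
f=3: 6 faults
f=4: 6 faults
f=5: 6 faults
f=6: 6 faults
Smallest f with faults ≤ 7 is 2.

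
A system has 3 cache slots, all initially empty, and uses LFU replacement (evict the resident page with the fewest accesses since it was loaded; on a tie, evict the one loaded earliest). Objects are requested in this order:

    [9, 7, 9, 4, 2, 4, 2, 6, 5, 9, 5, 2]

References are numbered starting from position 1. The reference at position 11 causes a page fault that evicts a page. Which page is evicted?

pos 1: 9 → fault, frames (9)
pos 2: 7 → fault, frames (9 7)
pos 3: 9 → hit
pos 4: 4 → fault, frames (9 7 4)
pos 5: 2 → fault, evict 7, frames (9 4 2)
pos 6: 4 → hit
pos 7: 2 → hit
pos 8: 6 → fault, evict 9, frames (4 2 6)
pos 9: 5 → fault, evict 6, frames (4 2 5)
pos 10: 9 → fault, evict 5, frames (4 2 9)
pos 11: 5 → fault, evict 9, frames (4 2 5)
At position 11, page 9 is evicted.

9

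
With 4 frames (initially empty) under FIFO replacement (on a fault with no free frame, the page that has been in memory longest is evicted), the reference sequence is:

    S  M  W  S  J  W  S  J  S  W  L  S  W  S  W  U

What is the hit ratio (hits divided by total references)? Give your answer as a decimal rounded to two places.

0.56

S: fault, frames [S]
M: fault, frames [S, M]
W: fault, frames [S, M, W]
S: hit
J: fault, frames [S, M, W, J]
W: hit
S: hit
J: hit
S: hit
W: hit
L: fault, evict S, frames [M, W, J, L]
S: fault, evict M, frames [W, J, L, S]
W: hit
S: hit
W: hit
U: fault, evict W, frames [J, L, S, U]
Hits: 9 of 16 references → 9/16 = 0.5625.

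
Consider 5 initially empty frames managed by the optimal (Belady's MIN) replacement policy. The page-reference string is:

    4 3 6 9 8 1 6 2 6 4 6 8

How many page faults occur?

7

4 -> miss, frames (4)
3 -> miss, frames (4 3)
6 -> miss, frames (4 3 6)
9 -> miss, frames (4 3 6 9)
8 -> miss, frames (4 3 6 9 8)
1 -> miss, evict 9, frames (4 3 6 8 1)
6 -> hit
2 -> miss, evict 1, frames (4 3 6 8 2)
6 -> hit
4 -> hit
6 -> hit
8 -> hit
Page faults: 7.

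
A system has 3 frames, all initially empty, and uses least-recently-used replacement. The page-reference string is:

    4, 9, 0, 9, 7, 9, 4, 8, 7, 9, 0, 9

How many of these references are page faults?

9

4 → miss, frames [4]
9 → miss, frames [4, 9]
0 → miss, frames [4, 9, 0]
9 → hit
7 → miss, evict 4, frames [0, 9, 7]
9 → hit
4 → miss, evict 0, frames [7, 9, 4]
8 → miss, evict 7, frames [9, 4, 8]
7 → miss, evict 9, frames [4, 8, 7]
9 → miss, evict 4, frames [8, 7, 9]
0 → miss, evict 8, frames [7, 9, 0]
9 → hit
Page faults: 9.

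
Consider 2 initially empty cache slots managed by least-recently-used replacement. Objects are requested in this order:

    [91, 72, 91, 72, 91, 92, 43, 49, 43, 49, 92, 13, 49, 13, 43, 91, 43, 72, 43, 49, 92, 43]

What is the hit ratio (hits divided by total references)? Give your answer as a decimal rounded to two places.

91 -> fault, frames {91}
72 -> fault, frames {91,72}
91 -> hit
72 -> hit
91 -> hit
92 -> fault, evict 72, frames {91,92}
43 -> fault, evict 91, frames {92,43}
49 -> fault, evict 92, frames {43,49}
43 -> hit
49 -> hit
92 -> fault, evict 43, frames {49,92}
13 -> fault, evict 49, frames {92,13}
49 -> fault, evict 92, frames {13,49}
13 -> hit
43 -> fault, evict 49, frames {13,43}
91 -> fault, evict 13, frames {43,91}
43 -> hit
72 -> fault, evict 91, frames {43,72}
43 -> hit
49 -> fault, evict 72, frames {43,49}
92 -> fault, evict 43, frames {49,92}
43 -> fault, evict 49, frames {92,43}
Hits: 8 of 22 references → 8/22 = 0.3636.

0.36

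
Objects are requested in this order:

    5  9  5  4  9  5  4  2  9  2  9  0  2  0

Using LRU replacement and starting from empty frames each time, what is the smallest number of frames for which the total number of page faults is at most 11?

f=1: 14 faults
f=2: 10 faults
f=3: 6 faults
f=4: 5 faults
f=5: 5 faults
Smallest f with faults ≤ 11 is 2.

2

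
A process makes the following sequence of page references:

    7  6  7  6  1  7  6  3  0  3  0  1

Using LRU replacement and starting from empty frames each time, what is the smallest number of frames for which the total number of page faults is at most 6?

3

f=1: 12 faults
f=2: 8 faults
f=3: 6 faults
f=4: 6 faults
f=5: 5 faults
Smallest f with faults ≤ 6 is 3.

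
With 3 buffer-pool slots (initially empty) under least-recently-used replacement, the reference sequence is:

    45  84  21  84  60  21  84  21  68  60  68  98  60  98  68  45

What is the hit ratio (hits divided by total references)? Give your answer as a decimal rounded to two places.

45: fault, frames (45)
84: fault, frames (45 84)
21: fault, frames (45 84 21)
84: hit
60: fault, evict 45, frames (21 84 60)
21: hit
84: hit
21: hit
68: fault, evict 60, frames (84 21 68)
60: fault, evict 84, frames (21 68 60)
68: hit
98: fault, evict 21, frames (60 68 98)
60: hit
98: hit
68: hit
45: fault, evict 60, frames (98 68 45)
Hits: 8 of 16 references → 8/16 = 0.5000.

0.50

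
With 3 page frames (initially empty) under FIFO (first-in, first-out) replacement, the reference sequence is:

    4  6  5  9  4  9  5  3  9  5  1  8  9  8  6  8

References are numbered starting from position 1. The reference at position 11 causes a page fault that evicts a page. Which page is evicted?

pos 1: 4 -> miss, frames {4}
pos 2: 6 -> miss, frames {4,6}
pos 3: 5 -> miss, frames {4,6,5}
pos 4: 9 -> miss, evict 4, frames {6,5,9}
pos 5: 4 -> miss, evict 6, frames {5,9,4}
pos 6: 9 -> hit
pos 7: 5 -> hit
pos 8: 3 -> miss, evict 5, frames {9,4,3}
pos 9: 9 -> hit
pos 10: 5 -> miss, evict 9, frames {4,3,5}
pos 11: 1 -> miss, evict 4, frames {3,5,1}
At position 11, page 4 is evicted.

4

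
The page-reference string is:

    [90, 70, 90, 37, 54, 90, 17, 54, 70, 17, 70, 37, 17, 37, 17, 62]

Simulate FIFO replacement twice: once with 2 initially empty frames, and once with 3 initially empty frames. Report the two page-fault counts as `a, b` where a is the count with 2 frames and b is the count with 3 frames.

11, 9

2 frames: F F . F F F F F F F . F . . . F → 11 faults.
3 frames: F F . F F F F . F . . F . . . F → 9 faults.
9 < 11: adding a frame reduced faults, as is typical.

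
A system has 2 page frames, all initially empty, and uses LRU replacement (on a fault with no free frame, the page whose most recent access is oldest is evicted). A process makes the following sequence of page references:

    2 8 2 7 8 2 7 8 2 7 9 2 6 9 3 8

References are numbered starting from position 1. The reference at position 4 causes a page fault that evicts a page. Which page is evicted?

pos 1: 2 -> fault, frames [2]
pos 2: 8 -> fault, frames [2, 8]
pos 3: 2 -> hit
pos 4: 7 -> fault, evict 8, frames [2, 7]
At position 4, page 8 is evicted.

8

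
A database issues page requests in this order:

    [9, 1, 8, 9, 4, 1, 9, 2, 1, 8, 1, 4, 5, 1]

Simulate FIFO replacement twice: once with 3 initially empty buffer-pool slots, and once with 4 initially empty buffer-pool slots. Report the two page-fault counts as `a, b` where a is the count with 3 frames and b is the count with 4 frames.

3 frames: F F F . F . F F F F . F F F → 11 faults.
4 frames: F F F . F . . F . . . . F F → 7 faults.
7 < 11: adding a frame reduced faults, as is typical.

11, 7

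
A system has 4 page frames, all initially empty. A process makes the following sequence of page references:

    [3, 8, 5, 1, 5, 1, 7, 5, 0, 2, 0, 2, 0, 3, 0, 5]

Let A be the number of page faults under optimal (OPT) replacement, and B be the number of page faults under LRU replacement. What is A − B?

-1

Under OPT: F F F F . . F . F F . . . . . . → 7 faults.
Under LRU: F F F F . . F . F F . . . F . . → 8 faults.
A − B = 7 − 8 = -1.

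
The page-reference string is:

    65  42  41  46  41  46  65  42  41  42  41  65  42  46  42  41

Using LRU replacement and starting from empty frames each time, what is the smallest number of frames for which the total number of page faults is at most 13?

f=1: 16 faults
f=2: 11 faults
f=3: 9 faults
f=4: 4 faults
Smallest f with faults ≤ 13 is 2.

2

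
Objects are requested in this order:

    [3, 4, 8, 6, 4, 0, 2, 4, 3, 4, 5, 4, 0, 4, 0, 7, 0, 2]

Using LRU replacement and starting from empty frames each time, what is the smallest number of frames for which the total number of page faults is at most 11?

f=1: 18 faults
f=2: 13 faults
f=3: 11 faults
f=4: 11 faults
f=5: 10 faults
f=6: 8 faults
f=7: 8 faults
f=8: 8 faults
Smallest f with faults ≤ 11 is 3.

3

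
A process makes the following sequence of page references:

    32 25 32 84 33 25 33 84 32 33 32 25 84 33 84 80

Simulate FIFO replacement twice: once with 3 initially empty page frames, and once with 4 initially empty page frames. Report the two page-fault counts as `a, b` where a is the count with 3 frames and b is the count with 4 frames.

9, 5

3 frames: F F . F F . . . F . . F F F . F → 9 faults.
4 frames: F F . F F . . . . . . . . . . F → 5 faults.
5 < 9: adding a frame reduced faults, as is typical.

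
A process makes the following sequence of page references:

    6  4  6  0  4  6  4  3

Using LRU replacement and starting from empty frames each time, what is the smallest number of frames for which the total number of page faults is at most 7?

f=1: 8 faults
f=2: 6 faults
f=3: 4 faults
f=4: 4 faults
Smallest f with faults ≤ 7 is 2.

2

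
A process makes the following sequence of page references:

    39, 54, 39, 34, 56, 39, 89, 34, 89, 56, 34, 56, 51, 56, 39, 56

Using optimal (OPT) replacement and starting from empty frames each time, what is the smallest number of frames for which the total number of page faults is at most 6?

4

f=1: 16 faults
f=2: 9 faults
f=3: 7 faults
f=4: 6 faults
f=5: 6 faults
f=6: 6 faults
Smallest f with faults ≤ 6 is 4.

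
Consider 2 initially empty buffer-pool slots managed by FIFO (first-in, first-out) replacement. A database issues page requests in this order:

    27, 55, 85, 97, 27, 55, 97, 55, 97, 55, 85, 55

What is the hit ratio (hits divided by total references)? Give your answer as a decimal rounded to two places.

0.25

27 -> fault, frames [27]
55 -> fault, frames [27, 55]
85 -> fault, evict 27, frames [55, 85]
97 -> fault, evict 55, frames [85, 97]
27 -> fault, evict 85, frames [97, 27]
55 -> fault, evict 97, frames [27, 55]
97 -> fault, evict 27, frames [55, 97]
55 -> hit
97 -> hit
55 -> hit
85 -> fault, evict 55, frames [97, 85]
55 -> fault, evict 97, frames [85, 55]
Hits: 3 of 12 references → 3/12 = 0.2500.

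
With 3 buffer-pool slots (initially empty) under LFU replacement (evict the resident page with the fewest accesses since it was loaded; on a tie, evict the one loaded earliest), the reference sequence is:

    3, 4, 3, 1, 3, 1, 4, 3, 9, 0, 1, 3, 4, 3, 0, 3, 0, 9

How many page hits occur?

10

3 -> fault, frames [3]
4 -> fault, frames [3, 4]
3 -> hit
1 -> fault, frames [3, 4, 1]
3 -> hit
1 -> hit
4 -> hit
3 -> hit
9 -> fault, evict 4, frames [3, 1, 9]
0 -> fault, evict 9, frames [3, 1, 0]
1 -> hit
3 -> hit
4 -> fault, evict 0, frames [3, 1, 4]
3 -> hit
0 -> fault, evict 4, frames [3, 1, 0]
3 -> hit
0 -> hit
9 -> fault, evict 0, frames [3, 1, 9]
Hits: 10.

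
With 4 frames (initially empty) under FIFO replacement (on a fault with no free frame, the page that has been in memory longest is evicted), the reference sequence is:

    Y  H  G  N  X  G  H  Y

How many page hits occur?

2

Y -> fault, frames (Y)
H -> fault, frames (Y H)
G -> fault, frames (Y H G)
N -> fault, frames (Y H G N)
X -> fault, evict Y, frames (H G N X)
G -> hit
H -> hit
Y -> fault, evict H, frames (G N X Y)
Hits: 2.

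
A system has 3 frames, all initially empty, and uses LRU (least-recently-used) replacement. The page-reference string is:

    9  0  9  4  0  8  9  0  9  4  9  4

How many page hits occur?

9: fault, frames [9]
0: fault, frames [9, 0]
9: hit
4: fault, frames [0, 9, 4]
0: hit
8: fault, evict 9, frames [4, 0, 8]
9: fault, evict 4, frames [0, 8, 9]
0: hit
9: hit
4: fault, evict 8, frames [0, 9, 4]
9: hit
4: hit
Hits: 6.

6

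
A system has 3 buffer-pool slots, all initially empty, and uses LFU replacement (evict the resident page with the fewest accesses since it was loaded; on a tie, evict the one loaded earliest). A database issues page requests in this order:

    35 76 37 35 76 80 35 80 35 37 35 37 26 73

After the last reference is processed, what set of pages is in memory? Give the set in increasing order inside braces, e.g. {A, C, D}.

35: miss, frames (35)
76: miss, frames (35 76)
37: miss, frames (35 76 37)
35: hit
76: hit
80: miss, evict 37, frames (35 76 80)
35: hit
80: hit
35: hit
37: miss, evict 76, frames (35 80 37)
35: hit
37: hit
26: miss, evict 80, frames (35 37 26)
73: miss, evict 26, frames (35 37 73)

{35, 37, 73}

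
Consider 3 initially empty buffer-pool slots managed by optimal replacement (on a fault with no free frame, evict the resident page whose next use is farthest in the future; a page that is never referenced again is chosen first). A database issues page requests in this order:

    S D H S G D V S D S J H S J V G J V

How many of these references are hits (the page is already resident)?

S -> miss, frames [S]
D -> miss, frames [S, D]
H -> miss, frames [S, D, H]
S -> hit
G -> miss, evict H, frames [S, D, G]
D -> hit
V -> miss, evict G, frames [S, D, V]
S -> hit
D -> hit
S -> hit
J -> miss, evict D, frames [S, V, J]
H -> miss, evict V, frames [S, J, H]
S -> hit
J -> hit
V -> miss, evict H, frames [S, J, V]
G -> miss, evict S, frames [J, V, G]
J -> hit
V -> hit
Hits: 9.

9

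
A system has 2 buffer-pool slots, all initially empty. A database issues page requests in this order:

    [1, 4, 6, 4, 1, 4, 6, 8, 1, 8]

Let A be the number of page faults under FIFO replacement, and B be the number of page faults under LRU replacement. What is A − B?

Under FIFO: F F F . F F F F F . → 8 faults.
Under LRU: F F F . F . F F F . → 7 faults.
A − B = 8 − 7 = 1.

1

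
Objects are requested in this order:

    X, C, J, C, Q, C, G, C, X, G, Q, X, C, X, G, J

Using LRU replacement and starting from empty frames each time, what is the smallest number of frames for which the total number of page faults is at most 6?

f=1: 16 faults
f=2: 12 faults
f=3: 10 faults
f=4: 7 faults
f=5: 5 faults
Smallest f with faults ≤ 6 is 5.

5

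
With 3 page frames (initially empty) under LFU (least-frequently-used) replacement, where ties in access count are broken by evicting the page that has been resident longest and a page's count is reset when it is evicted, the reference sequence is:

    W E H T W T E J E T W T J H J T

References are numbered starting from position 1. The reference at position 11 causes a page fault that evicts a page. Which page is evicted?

pos 1: W → fault, frames {W}
pos 2: E → fault, frames {W,E}
pos 3: H → fault, frames {W,E,H}
pos 4: T → fault, evict W, frames {E,H,T}
pos 5: W → fault, evict E, frames {H,T,W}
pos 6: T → hit
pos 7: E → fault, evict H, frames {T,W,E}
pos 8: J → fault, evict W, frames {T,E,J}
pos 9: E → hit
pos 10: T → hit
pos 11: W → fault, evict J, frames {T,E,W}
At position 11, page J is evicted.

J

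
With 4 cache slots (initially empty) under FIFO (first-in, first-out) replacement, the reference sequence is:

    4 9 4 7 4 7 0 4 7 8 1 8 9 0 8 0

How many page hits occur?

9

4: fault, frames {4}
9: fault, frames {4,9}
4: hit
7: fault, frames {4,9,7}
4: hit
7: hit
0: fault, frames {4,9,7,0}
4: hit
7: hit
8: fault, evict 4, frames {9,7,0,8}
1: fault, evict 9, frames {7,0,8,1}
8: hit
9: fault, evict 7, frames {0,8,1,9}
0: hit
8: hit
0: hit
Hits: 9.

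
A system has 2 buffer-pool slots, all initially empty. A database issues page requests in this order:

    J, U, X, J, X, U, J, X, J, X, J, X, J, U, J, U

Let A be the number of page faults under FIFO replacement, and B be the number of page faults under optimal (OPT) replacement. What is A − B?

2

Under FIFO: F F F F . F . F F . . . . F . . → 8 faults.
Under OPT: F F F . . F . F . . . . . F . . → 6 faults.
A − B = 8 − 6 = 2.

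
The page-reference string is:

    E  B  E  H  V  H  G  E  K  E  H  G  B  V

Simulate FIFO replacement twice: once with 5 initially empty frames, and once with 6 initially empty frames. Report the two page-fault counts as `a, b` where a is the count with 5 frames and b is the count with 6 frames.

8, 6

5 frames: F F . F F . F . F F . . F . → 8 faults.
6 frames: F F . F F . F . F . . . . . → 6 faults.
6 < 8: adding a frame reduced faults, as is typical.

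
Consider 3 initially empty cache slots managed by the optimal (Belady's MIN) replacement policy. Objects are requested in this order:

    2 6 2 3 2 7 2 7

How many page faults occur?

2 -> fault, frames [2]
6 -> fault, frames [2, 6]
2 -> hit
3 -> fault, frames [2, 6, 3]
2 -> hit
7 -> fault, evict 3, frames [2, 6, 7]
2 -> hit
7 -> hit
Page faults: 4.

4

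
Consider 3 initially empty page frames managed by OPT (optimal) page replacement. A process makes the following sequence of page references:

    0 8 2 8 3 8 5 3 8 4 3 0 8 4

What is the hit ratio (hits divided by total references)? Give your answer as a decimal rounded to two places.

0: fault, frames (0)
8: fault, frames (0 8)
2: fault, frames (0 8 2)
8: hit
3: fault, evict 2, frames (0 8 3)
8: hit
5: fault, evict 0, frames (8 3 5)
3: hit
8: hit
4: fault, evict 5, frames (8 3 4)
3: hit
0: fault, evict 3, frames (8 4 0)
8: hit
4: hit
Hits: 7 of 14 references → 7/14 = 0.5000.

0.50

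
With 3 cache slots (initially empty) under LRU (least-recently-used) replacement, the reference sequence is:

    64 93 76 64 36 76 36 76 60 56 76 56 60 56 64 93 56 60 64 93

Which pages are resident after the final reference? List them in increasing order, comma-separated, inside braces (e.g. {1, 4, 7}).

{60, 64, 93}

64 → miss, frames [64]
93 → miss, frames [64, 93]
76 → miss, frames [64, 93, 76]
64 → hit
36 → miss, evict 93, frames [76, 64, 36]
76 → hit
36 → hit
76 → hit
60 → miss, evict 64, frames [36, 76, 60]
56 → miss, evict 36, frames [76, 60, 56]
76 → hit
56 → hit
60 → hit
56 → hit
64 → miss, evict 76, frames [60, 56, 64]
93 → miss, evict 60, frames [56, 64, 93]
56 → hit
60 → miss, evict 64, frames [93, 56, 60]
64 → miss, evict 93, frames [56, 60, 64]
93 → miss, evict 56, frames [60, 64, 93]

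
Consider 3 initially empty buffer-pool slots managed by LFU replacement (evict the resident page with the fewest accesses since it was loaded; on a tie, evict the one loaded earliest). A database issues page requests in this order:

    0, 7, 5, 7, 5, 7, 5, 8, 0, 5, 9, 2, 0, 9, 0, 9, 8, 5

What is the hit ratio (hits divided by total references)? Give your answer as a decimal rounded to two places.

0: miss, frames (0)
7: miss, frames (0 7)
5: miss, frames (0 7 5)
7: hit
5: hit
7: hit
5: hit
8: miss, evict 0, frames (7 5 8)
0: miss, evict 8, frames (7 5 0)
5: hit
9: miss, evict 0, frames (7 5 9)
2: miss, evict 9, frames (7 5 2)
0: miss, evict 2, frames (7 5 0)
9: miss, evict 0, frames (7 5 9)
0: miss, evict 9, frames (7 5 0)
9: miss, evict 0, frames (7 5 9)
8: miss, evict 9, frames (7 5 8)
5: hit
Hits: 6 of 18 references → 6/18 = 0.3333.

0.33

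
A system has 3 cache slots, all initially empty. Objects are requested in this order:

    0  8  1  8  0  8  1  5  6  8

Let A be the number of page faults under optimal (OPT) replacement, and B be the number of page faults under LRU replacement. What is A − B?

-1

Under OPT: F F F . . . . F F . → 5 faults.
Under LRU: F F F . . . . F F F → 6 faults.
A − B = 5 − 6 = -1.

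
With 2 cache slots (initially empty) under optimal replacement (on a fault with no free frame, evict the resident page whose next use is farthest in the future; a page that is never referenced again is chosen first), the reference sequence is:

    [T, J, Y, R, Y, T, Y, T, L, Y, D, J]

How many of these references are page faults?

T → miss, frames {T}
J → miss, frames {T,J}
Y → miss, evict J, frames {T,Y}
R → miss, evict T, frames {Y,R}
Y → hit
T → miss, evict R, frames {Y,T}
Y → hit
T → hit
L → miss, evict T, frames {Y,L}
Y → hit
D → miss, evict L, frames {Y,D}
J → miss, evict D, frames {Y,J}
Page faults: 8.

8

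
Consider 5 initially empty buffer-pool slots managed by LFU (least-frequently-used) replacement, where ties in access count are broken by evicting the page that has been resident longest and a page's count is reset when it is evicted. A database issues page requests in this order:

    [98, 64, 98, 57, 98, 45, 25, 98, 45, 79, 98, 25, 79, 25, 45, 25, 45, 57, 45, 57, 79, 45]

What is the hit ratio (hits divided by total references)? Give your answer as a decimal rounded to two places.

98 -> fault, frames {98}
64 -> fault, frames {98,64}
98 -> hit
57 -> fault, frames {98,64,57}
98 -> hit
45 -> fault, frames {98,64,57,45}
25 -> fault, frames {98,64,57,45,25}
98 -> hit
45 -> hit
79 -> fault, evict 64, frames {98,57,45,25,79}
98 -> hit
25 -> hit
79 -> hit
25 -> hit
45 -> hit
25 -> hit
45 -> hit
57 -> hit
45 -> hit
57 -> hit
79 -> hit
45 -> hit
Hits: 16 of 22 references → 16/22 = 0.7273.

0.73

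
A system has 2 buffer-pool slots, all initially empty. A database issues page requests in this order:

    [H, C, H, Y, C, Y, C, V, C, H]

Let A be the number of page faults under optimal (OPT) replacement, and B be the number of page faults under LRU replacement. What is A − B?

Under OPT: F F . F . . . F . F → 5 faults.
Under LRU: F F . F F . . F . F → 6 faults.
A − B = 5 − 6 = -1.

-1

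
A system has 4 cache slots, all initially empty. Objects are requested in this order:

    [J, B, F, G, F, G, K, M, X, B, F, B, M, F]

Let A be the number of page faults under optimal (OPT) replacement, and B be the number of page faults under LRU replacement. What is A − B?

-2

Under OPT: F F F F . . F F F . . . . . → 7 faults.
Under LRU: F F F F . . F F F F F . . . → 9 faults.
A − B = 7 − 9 = -2.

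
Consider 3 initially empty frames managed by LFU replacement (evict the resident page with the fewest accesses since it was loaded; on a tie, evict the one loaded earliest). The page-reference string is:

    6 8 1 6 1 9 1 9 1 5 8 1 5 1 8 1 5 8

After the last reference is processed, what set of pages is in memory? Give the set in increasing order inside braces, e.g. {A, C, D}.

{1, 8, 9}

6: miss, frames [6]
8: miss, frames [6, 8]
1: miss, frames [6, 8, 1]
6: hit
1: hit
9: miss, evict 8, frames [6, 1, 9]
1: hit
9: hit
1: hit
5: miss, evict 6, frames [1, 9, 5]
8: miss, evict 5, frames [1, 9, 8]
1: hit
5: miss, evict 8, frames [1, 9, 5]
1: hit
8: miss, evict 5, frames [1, 9, 8]
1: hit
5: miss, evict 8, frames [1, 9, 5]
8: miss, evict 5, frames [1, 9, 8]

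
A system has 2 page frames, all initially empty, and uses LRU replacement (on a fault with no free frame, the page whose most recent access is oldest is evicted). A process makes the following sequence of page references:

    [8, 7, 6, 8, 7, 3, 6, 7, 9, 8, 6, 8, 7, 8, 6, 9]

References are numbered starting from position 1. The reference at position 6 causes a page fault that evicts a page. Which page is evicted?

8

pos 1: 8: fault, frames (8)
pos 2: 7: fault, frames (8 7)
pos 3: 6: fault, evict 8, frames (7 6)
pos 4: 8: fault, evict 7, frames (6 8)
pos 5: 7: fault, evict 6, frames (8 7)
pos 6: 3: fault, evict 8, frames (7 3)
At position 6, page 8 is evicted.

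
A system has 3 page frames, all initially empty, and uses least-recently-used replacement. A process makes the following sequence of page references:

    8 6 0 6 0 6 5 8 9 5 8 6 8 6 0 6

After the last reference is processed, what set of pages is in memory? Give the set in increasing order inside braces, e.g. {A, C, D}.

8 -> fault, frames (8)
6 -> fault, frames (8 6)
0 -> fault, frames (8 6 0)
6 -> hit
0 -> hit
6 -> hit
5 -> fault, evict 8, frames (0 6 5)
8 -> fault, evict 0, frames (6 5 8)
9 -> fault, evict 6, frames (5 8 9)
5 -> hit
8 -> hit
6 -> fault, evict 9, frames (5 8 6)
8 -> hit
6 -> hit
0 -> fault, evict 5, frames (8 6 0)
6 -> hit

{0, 6, 8}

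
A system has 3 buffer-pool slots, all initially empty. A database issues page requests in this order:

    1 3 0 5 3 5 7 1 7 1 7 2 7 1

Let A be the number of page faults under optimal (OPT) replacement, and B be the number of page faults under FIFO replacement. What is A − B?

Under OPT: F F F F . . F . . . . F . . → 6 faults.
Under FIFO: F F F F . . F F . . . F . . → 7 faults.
A − B = 6 − 7 = -1.

-1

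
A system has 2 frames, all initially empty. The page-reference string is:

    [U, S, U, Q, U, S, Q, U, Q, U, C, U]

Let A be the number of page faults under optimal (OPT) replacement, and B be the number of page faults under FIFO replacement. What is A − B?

-2

Under OPT: F F . F . F . F . . F . → 6 faults.
Under FIFO: F F . F F F F F . . F . → 8 faults.
A − B = 6 − 8 = -2.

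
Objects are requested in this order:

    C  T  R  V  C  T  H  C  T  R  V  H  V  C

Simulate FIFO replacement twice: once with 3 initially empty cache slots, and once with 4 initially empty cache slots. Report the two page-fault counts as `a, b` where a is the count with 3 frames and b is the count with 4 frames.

10, 11

3 frames: F F F F F F F . . F F . . F → 10 faults.
4 frames: F F F F . . F F F F F F . F → 11 faults.
11 > 10: adding a frame increased faults — Belady's anomaly.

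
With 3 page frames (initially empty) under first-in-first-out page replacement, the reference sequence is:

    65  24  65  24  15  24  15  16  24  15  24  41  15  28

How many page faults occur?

6

65: fault, frames {65}
24: fault, frames {65,24}
65: hit
24: hit
15: fault, frames {65,24,15}
24: hit
15: hit
16: fault, evict 65, frames {24,15,16}
24: hit
15: hit
24: hit
41: fault, evict 24, frames {15,16,41}
15: hit
28: fault, evict 15, frames {16,41,28}
Page faults: 6.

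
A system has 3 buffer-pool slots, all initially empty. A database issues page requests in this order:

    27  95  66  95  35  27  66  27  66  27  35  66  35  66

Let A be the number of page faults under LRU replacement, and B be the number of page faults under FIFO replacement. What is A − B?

Under LRU: F F F . F F F . . . . . . . → 6 faults.
Under FIFO: F F F . F F . . . . . . . . → 5 faults.
A − B = 6 − 5 = 1.

1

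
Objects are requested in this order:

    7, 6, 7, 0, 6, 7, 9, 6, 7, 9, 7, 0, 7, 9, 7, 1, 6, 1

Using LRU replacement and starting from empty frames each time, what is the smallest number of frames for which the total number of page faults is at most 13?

2

f=1: 18 faults
f=2: 13 faults
f=3: 7 faults
f=4: 6 faults
f=5: 5 faults
Smallest f with faults ≤ 13 is 2.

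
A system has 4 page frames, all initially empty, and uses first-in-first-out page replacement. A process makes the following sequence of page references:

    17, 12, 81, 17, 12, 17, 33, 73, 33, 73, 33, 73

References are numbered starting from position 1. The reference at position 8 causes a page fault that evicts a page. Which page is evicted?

17

pos 1: 17 → fault, frames {17}
pos 2: 12 → fault, frames {17,12}
pos 3: 81 → fault, frames {17,12,81}
pos 4: 17 → hit
pos 5: 12 → hit
pos 6: 17 → hit
pos 7: 33 → fault, frames {17,12,81,33}
pos 8: 73 → fault, evict 17, frames {12,81,33,73}
At position 8, page 17 is evicted.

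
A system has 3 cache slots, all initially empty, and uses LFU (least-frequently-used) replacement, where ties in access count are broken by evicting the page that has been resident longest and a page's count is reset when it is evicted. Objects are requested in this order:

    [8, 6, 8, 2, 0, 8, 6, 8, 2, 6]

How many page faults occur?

8: miss, frames (8)
6: miss, frames (8 6)
8: hit
2: miss, frames (8 6 2)
0: miss, evict 6, frames (8 2 0)
8: hit
6: miss, evict 2, frames (8 0 6)
8: hit
2: miss, evict 0, frames (8 6 2)
6: hit
Page faults: 6.

6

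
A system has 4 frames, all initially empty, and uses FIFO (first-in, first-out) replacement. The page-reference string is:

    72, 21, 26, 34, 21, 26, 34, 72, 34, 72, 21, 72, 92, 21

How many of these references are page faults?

72 -> miss, frames [72]
21 -> miss, frames [72, 21]
26 -> miss, frames [72, 21, 26]
34 -> miss, frames [72, 21, 26, 34]
21 -> hit
26 -> hit
34 -> hit
72 -> hit
34 -> hit
72 -> hit
21 -> hit
72 -> hit
92 -> miss, evict 72, frames [21, 26, 34, 92]
21 -> hit
Page faults: 5.

5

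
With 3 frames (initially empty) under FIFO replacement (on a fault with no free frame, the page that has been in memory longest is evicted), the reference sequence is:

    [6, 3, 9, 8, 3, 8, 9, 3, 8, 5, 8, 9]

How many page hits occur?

7

6 → miss, frames {6}
3 → miss, frames {6,3}
9 → miss, frames {6,3,9}
8 → miss, evict 6, frames {3,9,8}
3 → hit
8 → hit
9 → hit
3 → hit
8 → hit
5 → miss, evict 3, frames {9,8,5}
8 → hit
9 → hit
Hits: 7.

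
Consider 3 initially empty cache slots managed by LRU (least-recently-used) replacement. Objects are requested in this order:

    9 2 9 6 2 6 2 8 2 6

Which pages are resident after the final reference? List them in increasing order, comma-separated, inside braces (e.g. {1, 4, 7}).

{2, 6, 8}

9 → miss, frames (9)
2 → miss, frames (9 2)
9 → hit
6 → miss, frames (2 9 6)
2 → hit
6 → hit
2 → hit
8 → miss, evict 9, frames (6 2 8)
2 → hit
6 → hit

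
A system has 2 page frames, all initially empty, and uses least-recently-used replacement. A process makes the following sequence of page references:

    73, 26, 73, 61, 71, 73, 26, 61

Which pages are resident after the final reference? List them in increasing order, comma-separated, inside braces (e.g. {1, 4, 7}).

73: miss, frames [73]
26: miss, frames [73, 26]
73: hit
61: miss, evict 26, frames [73, 61]
71: miss, evict 73, frames [61, 71]
73: miss, evict 61, frames [71, 73]
26: miss, evict 71, frames [73, 26]
61: miss, evict 73, frames [26, 61]

{26, 61}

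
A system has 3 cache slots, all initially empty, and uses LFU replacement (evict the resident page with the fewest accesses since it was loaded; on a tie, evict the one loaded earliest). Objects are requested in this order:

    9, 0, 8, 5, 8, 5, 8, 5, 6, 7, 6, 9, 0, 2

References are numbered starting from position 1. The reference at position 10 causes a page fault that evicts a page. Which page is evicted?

6

pos 1: 9: miss, frames (9)
pos 2: 0: miss, frames (9 0)
pos 3: 8: miss, frames (9 0 8)
pos 4: 5: miss, evict 9, frames (0 8 5)
pos 5: 8: hit
pos 6: 5: hit
pos 7: 8: hit
pos 8: 5: hit
pos 9: 6: miss, evict 0, frames (8 5 6)
pos 10: 7: miss, evict 6, frames (8 5 7)
At position 10, page 6 is evicted.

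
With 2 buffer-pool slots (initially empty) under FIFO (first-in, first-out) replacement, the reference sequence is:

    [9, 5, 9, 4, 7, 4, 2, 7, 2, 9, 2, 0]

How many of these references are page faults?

7

9 -> fault, frames (9)
5 -> fault, frames (9 5)
9 -> hit
4 -> fault, evict 9, frames (5 4)
7 -> fault, evict 5, frames (4 7)
4 -> hit
2 -> fault, evict 4, frames (7 2)
7 -> hit
2 -> hit
9 -> fault, evict 7, frames (2 9)
2 -> hit
0 -> fault, evict 2, frames (9 0)
Page faults: 7.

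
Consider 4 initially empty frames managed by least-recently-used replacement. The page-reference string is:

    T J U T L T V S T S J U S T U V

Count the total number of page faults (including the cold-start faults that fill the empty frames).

9

T: miss, frames (T)
J: miss, frames (T J)
U: miss, frames (T J U)
T: hit
L: miss, frames (J U T L)
T: hit
V: miss, evict J, frames (U L T V)
S: miss, evict U, frames (L T V S)
T: hit
S: hit
J: miss, evict L, frames (V T S J)
U: miss, evict V, frames (T S J U)
S: hit
T: hit
U: hit
V: miss, evict J, frames (S T U V)
Page faults: 9.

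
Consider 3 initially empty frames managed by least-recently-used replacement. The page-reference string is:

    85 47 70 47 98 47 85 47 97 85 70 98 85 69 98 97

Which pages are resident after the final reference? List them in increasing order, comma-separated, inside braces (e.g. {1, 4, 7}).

85 -> fault, frames {85}
47 -> fault, frames {85,47}
70 -> fault, frames {85,47,70}
47 -> hit
98 -> fault, evict 85, frames {70,47,98}
47 -> hit
85 -> fault, evict 70, frames {98,47,85}
47 -> hit
97 -> fault, evict 98, frames {85,47,97}
85 -> hit
70 -> fault, evict 47, frames {97,85,70}
98 -> fault, evict 97, frames {85,70,98}
85 -> hit
69 -> fault, evict 70, frames {98,85,69}
98 -> hit
97 -> fault, evict 85, frames {69,98,97}

{69, 97, 98}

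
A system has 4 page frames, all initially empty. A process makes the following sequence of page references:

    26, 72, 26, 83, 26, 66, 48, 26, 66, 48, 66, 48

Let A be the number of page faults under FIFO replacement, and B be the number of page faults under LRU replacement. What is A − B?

1

Under FIFO: F F . F . F F F . . . . → 6 faults.
Under LRU: F F . F . F F . . . . . → 5 faults.
A − B = 6 − 5 = 1.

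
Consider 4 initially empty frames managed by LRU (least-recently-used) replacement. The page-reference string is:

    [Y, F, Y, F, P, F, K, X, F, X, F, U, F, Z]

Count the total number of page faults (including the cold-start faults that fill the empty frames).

Y → fault, frames (Y)
F → fault, frames (Y F)
Y → hit
F → hit
P → fault, frames (Y F P)
F → hit
K → fault, frames (Y P F K)
X → fault, evict Y, frames (P F K X)
F → hit
X → hit
F → hit
U → fault, evict P, frames (K X F U)
F → hit
Z → fault, evict K, frames (X U F Z)
Page faults: 7.

7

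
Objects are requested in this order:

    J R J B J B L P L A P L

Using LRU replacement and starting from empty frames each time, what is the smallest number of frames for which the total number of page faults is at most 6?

f=1: 12 faults
f=2: 8 faults
f=3: 6 faults
f=4: 6 faults
f=5: 6 faults
f=6: 6 faults
Smallest f with faults ≤ 6 is 3.

3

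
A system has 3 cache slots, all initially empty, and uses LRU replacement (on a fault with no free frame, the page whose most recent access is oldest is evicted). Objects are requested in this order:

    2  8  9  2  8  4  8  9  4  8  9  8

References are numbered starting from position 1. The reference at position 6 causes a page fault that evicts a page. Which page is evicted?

9

pos 1: 2 -> miss, frames {2}
pos 2: 8 -> miss, frames {2,8}
pos 3: 9 -> miss, frames {2,8,9}
pos 4: 2 -> hit
pos 5: 8 -> hit
pos 6: 4 -> miss, evict 9, frames {2,8,4}
At position 6, page 9 is evicted.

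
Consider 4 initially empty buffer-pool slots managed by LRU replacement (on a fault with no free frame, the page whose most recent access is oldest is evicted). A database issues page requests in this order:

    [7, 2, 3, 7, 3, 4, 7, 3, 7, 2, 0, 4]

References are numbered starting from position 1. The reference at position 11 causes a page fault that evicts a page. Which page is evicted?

pos 1: 7 → miss, frames {7}
pos 2: 2 → miss, frames {7,2}
pos 3: 3 → miss, frames {7,2,3}
pos 4: 7 → hit
pos 5: 3 → hit
pos 6: 4 → miss, frames {2,7,3,4}
pos 7: 7 → hit
pos 8: 3 → hit
pos 9: 7 → hit
pos 10: 2 → hit
pos 11: 0 → miss, evict 4, frames {3,7,2,0}
At position 11, page 4 is evicted.

4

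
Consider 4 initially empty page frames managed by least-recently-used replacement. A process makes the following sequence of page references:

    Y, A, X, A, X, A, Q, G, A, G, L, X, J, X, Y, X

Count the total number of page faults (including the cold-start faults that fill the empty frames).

Y → miss, frames {Y}
A → miss, frames {Y,A}
X → miss, frames {Y,A,X}
A → hit
X → hit
A → hit
Q → miss, frames {Y,X,A,Q}
G → miss, evict Y, frames {X,A,Q,G}
A → hit
G → hit
L → miss, evict X, frames {Q,A,G,L}
X → miss, evict Q, frames {A,G,L,X}
J → miss, evict A, frames {G,L,X,J}
X → hit
Y → miss, evict G, frames {L,J,X,Y}
X → hit
Page faults: 9.

9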